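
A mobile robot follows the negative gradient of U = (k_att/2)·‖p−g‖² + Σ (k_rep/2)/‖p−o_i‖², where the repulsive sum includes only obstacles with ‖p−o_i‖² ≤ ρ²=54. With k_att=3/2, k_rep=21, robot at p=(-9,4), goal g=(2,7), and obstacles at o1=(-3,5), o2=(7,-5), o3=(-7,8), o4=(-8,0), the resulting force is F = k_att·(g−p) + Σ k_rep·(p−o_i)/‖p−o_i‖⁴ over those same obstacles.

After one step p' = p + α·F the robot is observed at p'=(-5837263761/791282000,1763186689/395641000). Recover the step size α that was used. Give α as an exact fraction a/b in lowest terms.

α = 1/10

F_att = 3/2·(g−p) = 3/2·(11,3) = (16.5000,4.5000)
o1: d²=37 ≤ ρ²=54; F_rep = 21·(-6,-1)/37² = (-0.0920,-0.0153)
o2: d²=337 > ρ²=54 → inactive
o3: d²=20 ≤ ρ²=54; F_rep = 21·(-2,-4)/20² = (-0.1050,-0.2100)
o4: d²=17 ≤ ρ²=54; F_rep = 21·(-1,4)/17² = (-0.0727,0.2907)
F = F_att + ΣF_rep = (16.2303,4.5653)
Δp = p'−p = (1.6230,0.4565); α = Δx/Fx = (1284274239/791282000) / (1284274239/79128200) = 1/10
check: Δy/Fy = (180622689/395641000) / (180622689/39564100) = 1/10 ✓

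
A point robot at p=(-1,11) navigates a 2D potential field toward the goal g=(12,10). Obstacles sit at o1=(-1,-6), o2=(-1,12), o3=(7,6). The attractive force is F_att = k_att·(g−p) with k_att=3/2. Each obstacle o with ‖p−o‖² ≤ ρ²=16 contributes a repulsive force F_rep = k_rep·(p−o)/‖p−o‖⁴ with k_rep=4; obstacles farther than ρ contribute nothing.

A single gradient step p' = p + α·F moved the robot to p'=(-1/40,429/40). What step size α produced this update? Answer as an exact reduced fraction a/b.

α = 1/20

F_att = 3/2·(g−p) = 3/2·(13,-1) = (19.5000,-1.5000)
o1: d²=289 > ρ²=16 → inactive
o2: d²=1 ≤ ρ²=16; F_rep = 4·(0,-1)/1² = (0.0000,-4.0000)
o3: d²=89 > ρ²=16 → inactive
F = F_att + ΣF_rep = (19.5000,-5.5000)
Δp = p'−p = (0.9750,-0.2750); α = Δx/Fx = (39/40) / (39/2) = 1/20
check: Δy/Fy = (-11/40) / (-11/2) = 1/20 ✓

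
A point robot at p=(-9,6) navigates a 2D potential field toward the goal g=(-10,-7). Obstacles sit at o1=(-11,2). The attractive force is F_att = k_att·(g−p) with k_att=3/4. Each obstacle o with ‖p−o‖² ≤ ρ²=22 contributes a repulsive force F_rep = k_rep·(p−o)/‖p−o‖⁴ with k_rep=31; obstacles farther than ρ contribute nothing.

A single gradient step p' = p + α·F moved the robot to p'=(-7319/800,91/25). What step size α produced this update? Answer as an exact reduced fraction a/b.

F_att = 3/4·(g−p) = 3/4·(-1,-13) = (-0.7500,-9.7500)
o1: d²=20 ≤ ρ²=22; F_rep = 31·(2,4)/20² = (0.1550,0.3100)
F = F_att + ΣF_rep = (-0.5950,-9.4400)
Δp = p'−p = (-0.1487,-2.3600); α = Δx/Fx = (-119/800) / (-119/200) = 1/4
check: Δy/Fy = (-59/25) / (-236/25) = 1/4 ✓

α = 1/4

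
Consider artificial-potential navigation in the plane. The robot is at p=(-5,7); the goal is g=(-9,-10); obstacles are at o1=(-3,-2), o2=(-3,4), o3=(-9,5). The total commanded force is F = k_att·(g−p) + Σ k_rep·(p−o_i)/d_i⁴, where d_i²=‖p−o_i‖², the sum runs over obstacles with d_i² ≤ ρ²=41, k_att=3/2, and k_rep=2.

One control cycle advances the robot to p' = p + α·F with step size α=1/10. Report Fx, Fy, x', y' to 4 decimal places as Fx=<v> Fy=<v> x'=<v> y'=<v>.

Fx=-6.0037 Fy=-25.4545 x'=-5.6004 y'=4.4546

F_att = 3/2·(g−p) = 3/2·(-4,-17) = (-6.0000,-25.5000)
o1: d²=85 > ρ²=41 → inactive
o2: d²=13 ≤ ρ²=41; F_rep = 2·(-2,3)/13² = (-0.0237,0.0355)
o3: d²=20 ≤ ρ²=41; F_rep = 2·(4,2)/20² = (0.0200,0.0100)
F = F_att + ΣF_rep = (-6.0037,-25.4545)
p' = p + 1/10·F = (-5.6004,4.4546)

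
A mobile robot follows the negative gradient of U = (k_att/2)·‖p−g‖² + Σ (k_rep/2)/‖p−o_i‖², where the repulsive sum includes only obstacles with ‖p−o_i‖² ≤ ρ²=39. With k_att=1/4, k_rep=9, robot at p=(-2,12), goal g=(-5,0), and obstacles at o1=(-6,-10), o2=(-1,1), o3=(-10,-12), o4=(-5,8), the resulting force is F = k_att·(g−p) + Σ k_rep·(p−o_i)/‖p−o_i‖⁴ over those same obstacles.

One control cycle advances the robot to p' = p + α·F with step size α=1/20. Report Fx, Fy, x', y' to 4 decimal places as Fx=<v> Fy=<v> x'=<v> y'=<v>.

Fx=-0.7068 Fy=-2.9424 x'=-2.0353 y'=11.8529

F_att = 1/4·(g−p) = 1/4·(-3,-12) = (-0.7500,-3.0000)
o1: d²=500 > ρ²=39 → inactive
o2: d²=122 > ρ²=39 → inactive
o3: d²=640 > ρ²=39 → inactive
o4: d²=25 ≤ ρ²=39; F_rep = 9·(3,4)/25² = (0.0432,0.0576)
F = F_att + ΣF_rep = (-0.7068,-2.9424)
p' = p + 1/20·F = (-2.0353,11.8529)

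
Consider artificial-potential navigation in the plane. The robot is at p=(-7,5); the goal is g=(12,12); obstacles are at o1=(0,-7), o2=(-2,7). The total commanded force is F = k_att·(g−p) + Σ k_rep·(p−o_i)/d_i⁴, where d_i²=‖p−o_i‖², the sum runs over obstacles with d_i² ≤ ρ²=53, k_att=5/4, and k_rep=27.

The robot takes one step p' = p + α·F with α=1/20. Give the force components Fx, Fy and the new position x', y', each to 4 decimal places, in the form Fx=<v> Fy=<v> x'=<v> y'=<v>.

F_att = 5/4·(g−p) = 5/4·(19,7) = (23.7500,8.7500)
o1: d²=193 > ρ²=53 → inactive
o2: d²=29 ≤ ρ²=53; F_rep = 27·(-5,-2)/29² = (-0.1605,-0.0642)
F = F_att + ΣF_rep = (23.5895,8.6858)
p' = p + 1/20·F = (-5.8205,5.4343)

Fx=23.5895 Fy=8.6858 x'=-5.8205 y'=5.4343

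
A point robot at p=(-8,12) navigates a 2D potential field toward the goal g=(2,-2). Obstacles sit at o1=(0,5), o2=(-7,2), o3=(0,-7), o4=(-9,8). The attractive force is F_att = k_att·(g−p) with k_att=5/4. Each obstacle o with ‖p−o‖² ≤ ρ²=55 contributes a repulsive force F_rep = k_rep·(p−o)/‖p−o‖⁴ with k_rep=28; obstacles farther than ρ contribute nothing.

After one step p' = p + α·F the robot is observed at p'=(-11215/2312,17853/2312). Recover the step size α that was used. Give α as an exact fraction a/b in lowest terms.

F_att = 5/4·(g−p) = 5/4·(10,-14) = (12.5000,-17.5000)
o1: d²=113 > ρ²=55 → inactive
o2: d²=101 > ρ²=55 → inactive
o3: d²=425 > ρ²=55 → inactive
o4: d²=17 ≤ ρ²=55; F_rep = 28·(1,4)/17² = (0.0969,0.3875)
F = F_att + ΣF_rep = (12.5969,-17.1125)
Δp = p'−p = (3.1492,-4.2781); α = Δx/Fx = (7281/2312) / (7281/578) = 1/4
check: Δy/Fy = (-9891/2312) / (-9891/578) = 1/4 ✓

α = 1/4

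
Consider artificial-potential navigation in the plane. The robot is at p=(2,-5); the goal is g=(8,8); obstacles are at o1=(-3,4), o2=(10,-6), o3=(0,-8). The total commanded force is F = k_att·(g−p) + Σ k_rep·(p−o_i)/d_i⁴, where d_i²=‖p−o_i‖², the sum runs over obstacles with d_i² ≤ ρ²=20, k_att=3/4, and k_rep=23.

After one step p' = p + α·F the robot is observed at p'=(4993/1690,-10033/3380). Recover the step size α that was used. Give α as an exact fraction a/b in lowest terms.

F_att = 3/4·(g−p) = 3/4·(6,13) = (4.5000,9.7500)
o1: d²=106 > ρ²=20 → inactive
o2: d²=65 > ρ²=20 → inactive
o3: d²=13 ≤ ρ²=20; F_rep = 23·(2,3)/13² = (0.2722,0.4083)
F = F_att + ΣF_rep = (4.7722,10.1583)
Δp = p'−p = (0.9544,2.0317); α = Δx/Fx = (1613/1690) / (1613/338) = 1/5
check: Δy/Fy = (6867/3380) / (6867/676) = 1/5 ✓

α = 1/5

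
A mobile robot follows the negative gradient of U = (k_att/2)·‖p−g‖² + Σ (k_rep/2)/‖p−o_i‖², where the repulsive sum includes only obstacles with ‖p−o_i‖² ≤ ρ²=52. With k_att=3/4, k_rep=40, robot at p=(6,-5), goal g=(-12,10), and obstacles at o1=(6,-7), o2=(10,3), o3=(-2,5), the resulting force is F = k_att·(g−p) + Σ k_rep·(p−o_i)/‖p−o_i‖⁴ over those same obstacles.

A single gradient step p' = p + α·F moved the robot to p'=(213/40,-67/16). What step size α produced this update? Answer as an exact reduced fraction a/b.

α = 1/20

F_att = 3/4·(g−p) = 3/4·(-18,15) = (-13.5000,11.2500)
o1: d²=4 ≤ ρ²=52; F_rep = 40·(0,2)/4² = (0.0000,5.0000)
o2: d²=80 > ρ²=52 → inactive
o3: d²=164 > ρ²=52 → inactive
F = F_att + ΣF_rep = (-13.5000,16.2500)
Δp = p'−p = (-0.6750,0.8125); α = Δx/Fx = (-27/40) / (-27/2) = 1/20
check: Δy/Fy = (13/16) / (65/4) = 1/20 ✓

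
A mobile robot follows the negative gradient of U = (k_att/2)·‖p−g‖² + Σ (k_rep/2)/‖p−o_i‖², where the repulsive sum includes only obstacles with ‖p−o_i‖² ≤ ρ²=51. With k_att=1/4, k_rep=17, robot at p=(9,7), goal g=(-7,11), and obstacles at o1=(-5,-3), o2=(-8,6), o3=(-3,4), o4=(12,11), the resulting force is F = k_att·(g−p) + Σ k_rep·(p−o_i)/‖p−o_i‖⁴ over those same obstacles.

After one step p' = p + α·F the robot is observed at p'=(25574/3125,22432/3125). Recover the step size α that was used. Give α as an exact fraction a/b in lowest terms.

F_att = 1/4·(g−p) = 1/4·(-16,4) = (-4.0000,1.0000)
o1: d²=296 > ρ²=51 → inactive
o2: d²=290 > ρ²=51 → inactive
o3: d²=153 > ρ²=51 → inactive
o4: d²=25 ≤ ρ²=51; F_rep = 17·(-3,-4)/25² = (-0.0816,-0.1088)
F = F_att + ΣF_rep = (-4.0816,0.8912)
Δp = p'−p = (-0.8163,0.1782); α = Δx/Fx = (-2551/3125) / (-2551/625) = 1/5
check: Δy/Fy = (557/3125) / (557/625) = 1/5 ✓

α = 1/5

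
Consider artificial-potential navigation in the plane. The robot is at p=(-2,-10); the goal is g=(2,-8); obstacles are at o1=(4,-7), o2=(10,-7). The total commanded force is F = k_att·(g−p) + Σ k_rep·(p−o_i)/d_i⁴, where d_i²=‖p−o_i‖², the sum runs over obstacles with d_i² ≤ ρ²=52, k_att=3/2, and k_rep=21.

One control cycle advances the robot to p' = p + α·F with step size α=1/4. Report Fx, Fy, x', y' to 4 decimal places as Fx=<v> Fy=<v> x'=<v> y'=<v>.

Fx=5.9378 Fy=2.9689 x'=-0.5156 y'=-9.2578

F_att = 3/2·(g−p) = 3/2·(4,2) = (6.0000,3.0000)
o1: d²=45 ≤ ρ²=52; F_rep = 21·(-6,-3)/45² = (-0.0622,-0.0311)
o2: d²=153 > ρ²=52 → inactive
F = F_att + ΣF_rep = (5.9378,2.9689)
p' = p + 1/4·F = (-0.5156,-9.2578)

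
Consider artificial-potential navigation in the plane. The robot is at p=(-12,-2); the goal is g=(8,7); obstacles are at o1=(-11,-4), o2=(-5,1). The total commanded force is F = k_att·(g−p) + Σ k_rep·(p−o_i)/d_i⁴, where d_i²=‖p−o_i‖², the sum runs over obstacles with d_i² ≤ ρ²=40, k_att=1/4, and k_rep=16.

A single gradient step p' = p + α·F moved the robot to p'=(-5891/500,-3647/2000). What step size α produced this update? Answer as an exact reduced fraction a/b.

F_att = 1/4·(g−p) = 1/4·(20,9) = (5.0000,2.2500)
o1: d²=5 ≤ ρ²=40; F_rep = 16·(-1,2)/5² = (-0.6400,1.2800)
o2: d²=58 > ρ²=40 → inactive
F = F_att + ΣF_rep = (4.3600,3.5300)
Δp = p'−p = (0.2180,0.1765); α = Δx/Fx = (109/500) / (109/25) = 1/20
check: Δy/Fy = (353/2000) / (353/100) = 1/20 ✓

α = 1/20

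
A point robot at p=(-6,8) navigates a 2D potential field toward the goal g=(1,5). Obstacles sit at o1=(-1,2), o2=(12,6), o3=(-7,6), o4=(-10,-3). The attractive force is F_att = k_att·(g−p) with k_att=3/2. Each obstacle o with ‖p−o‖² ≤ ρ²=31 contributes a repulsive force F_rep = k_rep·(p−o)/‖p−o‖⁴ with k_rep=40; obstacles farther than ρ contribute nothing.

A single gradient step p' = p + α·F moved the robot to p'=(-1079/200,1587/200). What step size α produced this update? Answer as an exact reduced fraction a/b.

F_att = 3/2·(g−p) = 3/2·(7,-3) = (10.5000,-4.5000)
o1: d²=61 > ρ²=31 → inactive
o2: d²=328 > ρ²=31 → inactive
o3: d²=5 ≤ ρ²=31; F_rep = 40·(1,2)/5² = (1.6000,3.2000)
o4: d²=137 > ρ²=31 → inactive
F = F_att + ΣF_rep = (12.1000,-1.3000)
Δp = p'−p = (0.6050,-0.0650); α = Δx/Fx = (121/200) / (121/10) = 1/20
check: Δy/Fy = (-13/200) / (-13/10) = 1/20 ✓

α = 1/20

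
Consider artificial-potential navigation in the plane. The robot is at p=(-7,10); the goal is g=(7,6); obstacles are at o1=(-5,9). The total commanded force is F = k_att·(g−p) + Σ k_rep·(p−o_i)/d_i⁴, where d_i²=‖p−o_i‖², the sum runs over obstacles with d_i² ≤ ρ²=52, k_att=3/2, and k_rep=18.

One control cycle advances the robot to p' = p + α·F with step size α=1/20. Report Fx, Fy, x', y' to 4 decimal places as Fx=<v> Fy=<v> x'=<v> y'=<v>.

Fx=19.5600 Fy=-5.2800 x'=-6.0220 y'=9.7360

F_att = 3/2·(g−p) = 3/2·(14,-4) = (21.0000,-6.0000)
o1: d²=5 ≤ ρ²=52; F_rep = 18·(-2,1)/5² = (-1.4400,0.7200)
F = F_att + ΣF_rep = (19.5600,-5.2800)
p' = p + 1/20·F = (-6.0220,9.7360)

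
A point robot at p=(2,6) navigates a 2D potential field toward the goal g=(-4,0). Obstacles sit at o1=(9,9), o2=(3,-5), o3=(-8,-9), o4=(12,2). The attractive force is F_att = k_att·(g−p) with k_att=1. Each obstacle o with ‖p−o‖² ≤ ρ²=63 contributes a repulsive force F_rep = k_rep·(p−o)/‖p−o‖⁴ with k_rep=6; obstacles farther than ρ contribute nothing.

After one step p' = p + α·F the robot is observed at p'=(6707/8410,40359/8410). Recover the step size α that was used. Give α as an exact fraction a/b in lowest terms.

F_att = 1·(g−p) = 1·(-6,-6) = (-6.0000,-6.0000)
o1: d²=58 ≤ ρ²=63; F_rep = 6·(-7,-3)/58² = (-0.0125,-0.0054)
o2: d²=122 > ρ²=63 → inactive
o3: d²=325 > ρ²=63 → inactive
o4: d²=116 > ρ²=63 → inactive
F = F_att + ΣF_rep = (-6.0125,-6.0054)
Δp = p'−p = (-1.2025,-1.2011); α = Δx/Fx = (-10113/8410) / (-10113/1682) = 1/5
check: Δy/Fy = (-10101/8410) / (-10101/1682) = 1/5 ✓

α = 1/5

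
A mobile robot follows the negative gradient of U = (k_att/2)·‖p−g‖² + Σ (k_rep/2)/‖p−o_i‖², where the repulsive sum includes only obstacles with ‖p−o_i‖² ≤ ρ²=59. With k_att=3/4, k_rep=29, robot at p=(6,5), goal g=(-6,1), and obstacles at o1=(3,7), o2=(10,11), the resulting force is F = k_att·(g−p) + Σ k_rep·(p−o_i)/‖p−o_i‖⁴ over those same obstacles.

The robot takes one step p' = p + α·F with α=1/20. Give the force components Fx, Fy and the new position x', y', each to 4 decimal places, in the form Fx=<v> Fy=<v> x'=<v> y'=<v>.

F_att = 3/4·(g−p) = 3/4·(-12,-4) = (-9.0000,-3.0000)
o1: d²=13 ≤ ρ²=59; F_rep = 29·(3,-2)/13² = (0.5148,-0.3432)
o2: d²=52 ≤ ρ²=59; F_rep = 29·(-4,-6)/52² = (-0.0429,-0.0643)
F = F_att + ΣF_rep = (-8.5281,-3.4075)
p' = p + 1/20·F = (5.5736,4.8296)

Fx=-8.5281 Fy=-3.4075 x'=5.5736 y'=4.8296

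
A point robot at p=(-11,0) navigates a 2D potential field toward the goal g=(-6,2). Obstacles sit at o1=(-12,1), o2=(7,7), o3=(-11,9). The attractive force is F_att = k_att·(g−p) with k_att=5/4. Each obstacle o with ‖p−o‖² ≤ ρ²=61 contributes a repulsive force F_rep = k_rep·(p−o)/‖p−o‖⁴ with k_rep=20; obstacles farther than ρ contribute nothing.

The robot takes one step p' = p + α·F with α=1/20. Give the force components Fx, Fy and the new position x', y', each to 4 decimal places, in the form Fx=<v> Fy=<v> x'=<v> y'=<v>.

F_att = 5/4·(g−p) = 5/4·(5,2) = (6.2500,2.5000)
o1: d²=2 ≤ ρ²=61; F_rep = 20·(1,-1)/2² = (5.0000,-5.0000)
o2: d²=373 > ρ²=61 → inactive
o3: d²=81 > ρ²=61 → inactive
F = F_att + ΣF_rep = (11.2500,-2.5000)
p' = p + 1/20·F = (-10.4375,-0.1250)

Fx=11.2500 Fy=-2.5000 x'=-10.4375 y'=-0.1250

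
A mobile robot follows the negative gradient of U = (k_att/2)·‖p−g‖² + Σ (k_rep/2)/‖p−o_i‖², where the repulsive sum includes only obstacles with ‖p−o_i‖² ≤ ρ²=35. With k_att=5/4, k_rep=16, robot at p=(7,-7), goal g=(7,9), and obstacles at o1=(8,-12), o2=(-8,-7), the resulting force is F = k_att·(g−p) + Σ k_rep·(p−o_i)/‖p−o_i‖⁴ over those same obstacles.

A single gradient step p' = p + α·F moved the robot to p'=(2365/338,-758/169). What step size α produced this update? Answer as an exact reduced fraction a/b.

F_att = 5/4·(g−p) = 5/4·(0,16) = (0.0000,20.0000)
o1: d²=26 ≤ ρ²=35; F_rep = 16·(-1,5)/26² = (-0.0237,0.1183)
o2: d²=225 > ρ²=35 → inactive
F = F_att + ΣF_rep = (-0.0237,20.1183)
Δp = p'−p = (-0.0030,2.5148); α = Δx/Fx = (-1/338) / (-4/169) = 1/8
check: Δy/Fy = (425/169) / (3400/169) = 1/8 ✓

α = 1/8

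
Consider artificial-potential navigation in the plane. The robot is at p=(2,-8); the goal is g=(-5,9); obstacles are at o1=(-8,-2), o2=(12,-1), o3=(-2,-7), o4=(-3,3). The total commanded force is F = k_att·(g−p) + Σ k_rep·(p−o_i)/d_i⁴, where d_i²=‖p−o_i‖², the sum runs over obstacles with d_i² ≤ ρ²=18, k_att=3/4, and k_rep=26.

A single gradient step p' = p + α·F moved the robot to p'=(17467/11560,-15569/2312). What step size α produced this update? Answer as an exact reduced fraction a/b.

F_att = 3/4·(g−p) = 3/4·(-7,17) = (-5.2500,12.7500)
o1: d²=136 > ρ²=18 → inactive
o2: d²=149 > ρ²=18 → inactive
o3: d²=17 ≤ ρ²=18; F_rep = 26·(4,-1)/17² = (0.3599,-0.0900)
o4: d²=146 > ρ²=18 → inactive
F = F_att + ΣF_rep = (-4.8901,12.6600)
Δp = p'−p = (-0.4890,1.2660); α = Δx/Fx = (-5653/11560) / (-5653/1156) = 1/10
check: Δy/Fy = (2927/2312) / (14635/1156) = 1/10 ✓

α = 1/10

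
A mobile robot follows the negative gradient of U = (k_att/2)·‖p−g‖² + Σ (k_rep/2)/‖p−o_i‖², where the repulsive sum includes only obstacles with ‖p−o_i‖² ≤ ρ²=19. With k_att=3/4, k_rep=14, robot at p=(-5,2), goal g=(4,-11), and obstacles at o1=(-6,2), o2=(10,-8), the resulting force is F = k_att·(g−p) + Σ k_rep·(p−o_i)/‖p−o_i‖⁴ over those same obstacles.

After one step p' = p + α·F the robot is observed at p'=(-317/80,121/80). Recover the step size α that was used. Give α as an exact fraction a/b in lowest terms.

F_att = 3/4·(g−p) = 3/4·(9,-13) = (6.7500,-9.7500)
o1: d²=1 ≤ ρ²=19; F_rep = 14·(1,0)/1² = (14.0000,0.0000)
o2: d²=325 > ρ²=19 → inactive
F = F_att + ΣF_rep = (20.7500,-9.7500)
Δp = p'−p = (1.0375,-0.4875); α = Δx/Fx = (83/80) / (83/4) = 1/20
check: Δy/Fy = (-39/80) / (-39/4) = 1/20 ✓

α = 1/20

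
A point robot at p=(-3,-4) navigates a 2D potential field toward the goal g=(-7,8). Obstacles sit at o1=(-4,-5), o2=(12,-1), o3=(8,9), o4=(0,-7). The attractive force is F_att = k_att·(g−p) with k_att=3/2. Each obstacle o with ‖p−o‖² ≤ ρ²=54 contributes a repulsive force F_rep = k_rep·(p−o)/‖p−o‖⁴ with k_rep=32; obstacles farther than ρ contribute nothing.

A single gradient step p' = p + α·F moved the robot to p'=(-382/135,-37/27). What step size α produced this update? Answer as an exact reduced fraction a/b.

α = 1/10

F_att = 3/2·(g−p) = 3/2·(-4,12) = (-6.0000,18.0000)
o1: d²=2 ≤ ρ²=54; F_rep = 32·(1,1)/2² = (8.0000,8.0000)
o2: d²=234 > ρ²=54 → inactive
o3: d²=290 > ρ²=54 → inactive
o4: d²=18 ≤ ρ²=54; F_rep = 32·(-3,3)/18² = (-0.2963,0.2963)
F = F_att + ΣF_rep = (1.7037,26.2963)
Δp = p'−p = (0.1704,2.6296); α = Δx/Fx = (23/135) / (46/27) = 1/10
check: Δy/Fy = (71/27) / (710/27) = 1/10 ✓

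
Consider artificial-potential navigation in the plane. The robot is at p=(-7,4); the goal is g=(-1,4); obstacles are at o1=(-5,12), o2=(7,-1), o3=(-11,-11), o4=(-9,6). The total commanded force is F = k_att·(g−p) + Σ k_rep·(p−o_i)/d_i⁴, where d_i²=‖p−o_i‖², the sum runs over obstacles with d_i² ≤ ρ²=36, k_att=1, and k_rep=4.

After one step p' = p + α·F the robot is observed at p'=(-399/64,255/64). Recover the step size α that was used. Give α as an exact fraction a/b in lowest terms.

α = 1/8

F_att = 1·(g−p) = 1·(6,0) = (6.0000,0.0000)
o1: d²=68 > ρ²=36 → inactive
o2: d²=221 > ρ²=36 → inactive
o3: d²=241 > ρ²=36 → inactive
o4: d²=8 ≤ ρ²=36; F_rep = 4·(2,-2)/8² = (0.1250,-0.1250)
F = F_att + ΣF_rep = (6.1250,-0.1250)
Δp = p'−p = (0.7656,-0.0156); α = Δx/Fx = (49/64) / (49/8) = 1/8
check: Δy/Fy = (-1/64) / (-1/8) = 1/8 ✓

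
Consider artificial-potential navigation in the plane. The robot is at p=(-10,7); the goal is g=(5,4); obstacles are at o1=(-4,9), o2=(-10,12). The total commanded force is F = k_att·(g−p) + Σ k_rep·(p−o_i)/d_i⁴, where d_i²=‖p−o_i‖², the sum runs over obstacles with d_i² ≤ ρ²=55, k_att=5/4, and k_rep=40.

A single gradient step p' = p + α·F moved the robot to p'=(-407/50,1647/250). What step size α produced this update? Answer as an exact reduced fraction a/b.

F_att = 5/4·(g−p) = 5/4·(15,-3) = (18.7500,-3.7500)
o1: d²=40 ≤ ρ²=55; F_rep = 40·(-6,-2)/40² = (-0.1500,-0.0500)
o2: d²=25 ≤ ρ²=55; F_rep = 40·(0,-5)/25² = (0.0000,-0.3200)
F = F_att + ΣF_rep = (18.6000,-4.1200)
Δp = p'−p = (1.8600,-0.4120); α = Δx/Fx = (93/50) / (93/5) = 1/10
check: Δy/Fy = (-103/250) / (-103/25) = 1/10 ✓

α = 1/10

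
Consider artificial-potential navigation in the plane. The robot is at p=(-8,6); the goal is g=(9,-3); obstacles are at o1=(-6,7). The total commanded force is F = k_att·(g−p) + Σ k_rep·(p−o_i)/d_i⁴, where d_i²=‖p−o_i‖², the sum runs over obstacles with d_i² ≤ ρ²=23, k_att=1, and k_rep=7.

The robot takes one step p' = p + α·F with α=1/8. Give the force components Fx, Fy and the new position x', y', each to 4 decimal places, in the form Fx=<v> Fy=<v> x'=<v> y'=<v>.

Fx=16.4400 Fy=-9.2800 x'=-5.9450 y'=4.8400

F_att = 1·(g−p) = 1·(17,-9) = (17.0000,-9.0000)
o1: d²=5 ≤ ρ²=23; F_rep = 7·(-2,-1)/5² = (-0.5600,-0.2800)
F = F_att + ΣF_rep = (16.4400,-9.2800)
p' = p + 1/8·F = (-5.9450,4.8400)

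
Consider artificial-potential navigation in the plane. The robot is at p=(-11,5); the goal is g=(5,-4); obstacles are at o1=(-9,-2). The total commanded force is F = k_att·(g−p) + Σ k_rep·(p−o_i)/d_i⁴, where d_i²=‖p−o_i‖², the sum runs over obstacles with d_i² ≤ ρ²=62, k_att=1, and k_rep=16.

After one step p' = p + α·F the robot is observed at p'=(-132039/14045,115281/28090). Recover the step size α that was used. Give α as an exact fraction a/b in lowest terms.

α = 1/10

F_att = 1·(g−p) = 1·(16,-9) = (16.0000,-9.0000)
o1: d²=53 ≤ ρ²=62; F_rep = 16·(-2,7)/53² = (-0.0114,0.0399)
F = F_att + ΣF_rep = (15.9886,-8.9601)
Δp = p'−p = (1.5989,-0.8960); α = Δx/Fx = (22456/14045) / (44912/2809) = 1/10
check: Δy/Fy = (-25169/28090) / (-25169/2809) = 1/10 ✓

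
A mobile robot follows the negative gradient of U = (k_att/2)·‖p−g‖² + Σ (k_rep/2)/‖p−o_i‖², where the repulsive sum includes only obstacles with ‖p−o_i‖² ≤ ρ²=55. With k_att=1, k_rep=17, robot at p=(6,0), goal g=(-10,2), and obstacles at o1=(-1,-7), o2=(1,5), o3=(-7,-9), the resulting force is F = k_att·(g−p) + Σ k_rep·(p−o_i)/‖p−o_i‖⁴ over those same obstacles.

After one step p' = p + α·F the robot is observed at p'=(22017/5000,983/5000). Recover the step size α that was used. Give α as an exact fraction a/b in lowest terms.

α = 1/10

F_att = 1·(g−p) = 1·(-16,2) = (-16.0000,2.0000)
o1: d²=98 > ρ²=55 → inactive
o2: d²=50 ≤ ρ²=55; F_rep = 17·(5,-5)/50² = (0.0340,-0.0340)
o3: d²=250 > ρ²=55 → inactive
F = F_att + ΣF_rep = (-15.9660,1.9660)
Δp = p'−p = (-1.5966,0.1966); α = Δx/Fx = (-7983/5000) / (-7983/500) = 1/10
check: Δy/Fy = (983/5000) / (983/500) = 1/10 ✓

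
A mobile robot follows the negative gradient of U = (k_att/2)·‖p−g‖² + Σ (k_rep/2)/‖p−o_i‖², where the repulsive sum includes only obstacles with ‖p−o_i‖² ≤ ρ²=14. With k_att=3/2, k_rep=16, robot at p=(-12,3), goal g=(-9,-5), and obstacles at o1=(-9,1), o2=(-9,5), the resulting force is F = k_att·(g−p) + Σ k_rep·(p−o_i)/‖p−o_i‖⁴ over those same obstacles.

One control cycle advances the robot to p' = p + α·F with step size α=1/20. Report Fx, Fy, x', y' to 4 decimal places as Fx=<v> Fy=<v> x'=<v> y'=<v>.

Fx=3.9320 Fy=-12.0000 x'=-11.8034 y'=2.4000

F_att = 3/2·(g−p) = 3/2·(3,-8) = (4.5000,-12.0000)
o1: d²=13 ≤ ρ²=14; F_rep = 16·(-3,2)/13² = (-0.2840,0.1893)
o2: d²=13 ≤ ρ²=14; F_rep = 16·(-3,-2)/13² = (-0.2840,-0.1893)
F = F_att + ΣF_rep = (3.9320,-12.0000)
p' = p + 1/20·F = (-11.8034,2.4000)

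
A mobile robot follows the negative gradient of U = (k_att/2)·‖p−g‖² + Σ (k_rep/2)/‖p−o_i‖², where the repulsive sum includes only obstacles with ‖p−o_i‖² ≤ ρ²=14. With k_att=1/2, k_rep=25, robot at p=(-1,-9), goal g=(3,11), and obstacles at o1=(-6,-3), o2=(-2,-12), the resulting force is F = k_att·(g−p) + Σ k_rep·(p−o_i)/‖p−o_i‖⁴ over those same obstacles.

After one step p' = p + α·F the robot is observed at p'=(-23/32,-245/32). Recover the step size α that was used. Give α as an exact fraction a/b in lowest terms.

F_att = 1/2·(g−p) = 1/2·(4,20) = (2.0000,10.0000)
o1: d²=61 > ρ²=14 → inactive
o2: d²=10 ≤ ρ²=14; F_rep = 25·(1,3)/10² = (0.2500,0.7500)
F = F_att + ΣF_rep = (2.2500,10.7500)
Δp = p'−p = (0.2812,1.3438); α = Δx/Fx = (9/32) / (9/4) = 1/8
check: Δy/Fy = (43/32) / (43/4) = 1/8 ✓

α = 1/8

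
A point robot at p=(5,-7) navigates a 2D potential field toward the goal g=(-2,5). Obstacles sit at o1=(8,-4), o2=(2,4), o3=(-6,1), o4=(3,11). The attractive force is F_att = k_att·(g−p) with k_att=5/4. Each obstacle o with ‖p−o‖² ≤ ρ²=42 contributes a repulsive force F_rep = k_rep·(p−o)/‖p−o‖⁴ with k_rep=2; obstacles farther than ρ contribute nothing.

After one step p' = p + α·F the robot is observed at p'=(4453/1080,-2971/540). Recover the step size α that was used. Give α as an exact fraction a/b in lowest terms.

α = 1/10

F_att = 5/4·(g−p) = 5/4·(-7,12) = (-8.7500,15.0000)
o1: d²=18 ≤ ρ²=42; F_rep = 2·(-3,-3)/18² = (-0.0185,-0.0185)
o2: d²=130 > ρ²=42 → inactive
o3: d²=185 > ρ²=42 → inactive
o4: d²=328 > ρ²=42 → inactive
F = F_att + ΣF_rep = (-8.7685,14.9815)
Δp = p'−p = (-0.8769,1.4981); α = Δx/Fx = (-947/1080) / (-947/108) = 1/10
check: Δy/Fy = (809/540) / (809/54) = 1/10 ✓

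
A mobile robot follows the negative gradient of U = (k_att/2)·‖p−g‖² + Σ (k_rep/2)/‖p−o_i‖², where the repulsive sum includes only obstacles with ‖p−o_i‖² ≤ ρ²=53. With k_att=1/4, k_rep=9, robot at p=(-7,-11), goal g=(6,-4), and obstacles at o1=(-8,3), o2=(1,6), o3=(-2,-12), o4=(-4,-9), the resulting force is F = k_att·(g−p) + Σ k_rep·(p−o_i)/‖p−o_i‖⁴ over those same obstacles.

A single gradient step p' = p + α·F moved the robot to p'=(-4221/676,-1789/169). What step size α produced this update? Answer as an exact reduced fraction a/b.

α = 1/4

F_att = 1/4·(g−p) = 1/4·(13,7) = (3.2500,1.7500)
o1: d²=197 > ρ²=53 → inactive
o2: d²=353 > ρ²=53 → inactive
o3: d²=26 ≤ ρ²=53; F_rep = 9·(-5,1)/26² = (-0.0666,0.0133)
o4: d²=13 ≤ ρ²=53; F_rep = 9·(-3,-2)/13² = (-0.1598,-0.1065)
F = F_att + ΣF_rep = (3.0237,1.6568)
Δp = p'−p = (0.7559,0.4142); α = Δx/Fx = (511/676) / (511/169) = 1/4
check: Δy/Fy = (70/169) / (280/169) = 1/4 ✓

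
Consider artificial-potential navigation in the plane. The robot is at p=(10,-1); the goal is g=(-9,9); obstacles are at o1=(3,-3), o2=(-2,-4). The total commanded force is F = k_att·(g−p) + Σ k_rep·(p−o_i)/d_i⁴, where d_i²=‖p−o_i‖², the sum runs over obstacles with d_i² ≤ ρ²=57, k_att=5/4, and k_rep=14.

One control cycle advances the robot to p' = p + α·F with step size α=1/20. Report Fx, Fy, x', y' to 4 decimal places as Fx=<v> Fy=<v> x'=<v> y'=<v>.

Fx=-23.7151 Fy=12.5100 x'=8.8142 y'=-0.3745

F_att = 5/4·(g−p) = 5/4·(-19,10) = (-23.7500,12.5000)
o1: d²=53 ≤ ρ²=57; F_rep = 14·(7,2)/53² = (0.0349,0.0100)
o2: d²=153 > ρ²=57 → inactive
F = F_att + ΣF_rep = (-23.7151,12.5100)
p' = p + 1/20·F = (8.8142,-0.3745)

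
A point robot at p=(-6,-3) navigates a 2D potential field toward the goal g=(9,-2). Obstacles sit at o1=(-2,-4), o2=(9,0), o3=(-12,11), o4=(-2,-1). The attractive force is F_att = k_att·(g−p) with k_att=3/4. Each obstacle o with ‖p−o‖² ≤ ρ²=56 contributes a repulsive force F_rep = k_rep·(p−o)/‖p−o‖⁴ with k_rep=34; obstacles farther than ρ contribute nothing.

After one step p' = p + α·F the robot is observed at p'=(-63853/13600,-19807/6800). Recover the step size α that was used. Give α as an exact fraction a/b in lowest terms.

α = 1/8

F_att = 3/4·(g−p) = 3/4·(15,1) = (11.2500,0.7500)
o1: d²=17 ≤ ρ²=56; F_rep = 34·(-4,1)/17² = (-0.4706,0.1176)
o2: d²=234 > ρ²=56 → inactive
o3: d²=232 > ρ²=56 → inactive
o4: d²=20 ≤ ρ²=56; F_rep = 34·(-4,-2)/20² = (-0.3400,-0.1700)
F = F_att + ΣF_rep = (10.4394,0.6976)
Δp = p'−p = (1.3049,0.0872); α = Δx/Fx = (17747/13600) / (17747/1700) = 1/8
check: Δy/Fy = (593/6800) / (593/850) = 1/8 ✓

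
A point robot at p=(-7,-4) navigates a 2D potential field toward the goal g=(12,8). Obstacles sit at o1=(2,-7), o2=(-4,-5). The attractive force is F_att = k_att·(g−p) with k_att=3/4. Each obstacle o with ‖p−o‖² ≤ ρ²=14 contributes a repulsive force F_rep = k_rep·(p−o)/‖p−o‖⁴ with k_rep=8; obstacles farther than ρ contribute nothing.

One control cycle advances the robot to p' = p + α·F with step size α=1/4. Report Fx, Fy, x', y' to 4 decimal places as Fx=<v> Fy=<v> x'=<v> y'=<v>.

F_att = 3/4·(g−p) = 3/4·(19,12) = (14.2500,9.0000)
o1: d²=90 > ρ²=14 → inactive
o2: d²=10 ≤ ρ²=14; F_rep = 8·(-3,1)/10² = (-0.2400,0.0800)
F = F_att + ΣF_rep = (14.0100,9.0800)
p' = p + 1/4·F = (-3.4975,-1.7300)

Fx=14.0100 Fy=9.0800 x'=-3.4975 y'=-1.7300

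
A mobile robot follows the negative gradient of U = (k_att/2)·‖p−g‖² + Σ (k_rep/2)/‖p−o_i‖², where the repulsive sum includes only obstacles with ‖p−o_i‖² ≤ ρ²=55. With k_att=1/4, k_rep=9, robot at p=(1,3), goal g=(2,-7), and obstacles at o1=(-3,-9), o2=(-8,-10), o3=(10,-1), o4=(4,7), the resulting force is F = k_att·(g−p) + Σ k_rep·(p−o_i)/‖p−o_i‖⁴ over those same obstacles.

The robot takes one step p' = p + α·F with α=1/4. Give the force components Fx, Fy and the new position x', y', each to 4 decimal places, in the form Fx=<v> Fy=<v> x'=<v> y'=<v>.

Fx=0.2068 Fy=-2.5576 x'=1.0517 y'=2.3606

F_att = 1/4·(g−p) = 1/4·(1,-10) = (0.2500,-2.5000)
o1: d²=160 > ρ²=55 → inactive
o2: d²=250 > ρ²=55 → inactive
o3: d²=97 > ρ²=55 → inactive
o4: d²=25 ≤ ρ²=55; F_rep = 9·(-3,-4)/25² = (-0.0432,-0.0576)
F = F_att + ΣF_rep = (0.2068,-2.5576)
p' = p + 1/4·F = (1.0517,2.3606)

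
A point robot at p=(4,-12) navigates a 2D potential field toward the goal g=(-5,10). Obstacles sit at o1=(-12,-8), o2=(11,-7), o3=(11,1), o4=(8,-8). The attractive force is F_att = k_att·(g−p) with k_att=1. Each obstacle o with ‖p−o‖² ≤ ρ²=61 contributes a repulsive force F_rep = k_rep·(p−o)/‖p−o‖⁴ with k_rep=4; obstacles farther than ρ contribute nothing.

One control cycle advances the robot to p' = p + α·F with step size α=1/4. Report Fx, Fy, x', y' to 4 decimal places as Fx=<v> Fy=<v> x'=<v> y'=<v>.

Fx=-9.0156 Fy=21.9844 x'=1.7461 y'=-6.5039

F_att = 1·(g−p) = 1·(-9,22) = (-9.0000,22.0000)
o1: d²=272 > ρ²=61 → inactive
o2: d²=74 > ρ²=61 → inactive
o3: d²=218 > ρ²=61 → inactive
o4: d²=32 ≤ ρ²=61; F_rep = 4·(-4,-4)/32² = (-0.0156,-0.0156)
F = F_att + ΣF_rep = (-9.0156,21.9844)
p' = p + 1/4·F = (1.7461,-6.5039)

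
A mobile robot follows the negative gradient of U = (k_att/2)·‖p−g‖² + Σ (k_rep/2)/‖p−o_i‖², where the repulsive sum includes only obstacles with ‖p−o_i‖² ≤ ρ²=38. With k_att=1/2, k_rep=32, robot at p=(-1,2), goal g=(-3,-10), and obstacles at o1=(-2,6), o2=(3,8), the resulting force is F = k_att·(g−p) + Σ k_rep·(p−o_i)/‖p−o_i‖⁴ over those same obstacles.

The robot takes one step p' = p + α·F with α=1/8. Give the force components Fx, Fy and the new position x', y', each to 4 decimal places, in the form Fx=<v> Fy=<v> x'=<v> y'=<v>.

Fx=-0.8893 Fy=-6.4429 x'=-1.1112 y'=1.1946

F_att = 1/2·(g−p) = 1/2·(-2,-12) = (-1.0000,-6.0000)
o1: d²=17 ≤ ρ²=38; F_rep = 32·(1,-4)/17² = (0.1107,-0.4429)
o2: d²=52 > ρ²=38 → inactive
F = F_att + ΣF_rep = (-0.8893,-6.4429)
p' = p + 1/8·F = (-1.1112,1.1946)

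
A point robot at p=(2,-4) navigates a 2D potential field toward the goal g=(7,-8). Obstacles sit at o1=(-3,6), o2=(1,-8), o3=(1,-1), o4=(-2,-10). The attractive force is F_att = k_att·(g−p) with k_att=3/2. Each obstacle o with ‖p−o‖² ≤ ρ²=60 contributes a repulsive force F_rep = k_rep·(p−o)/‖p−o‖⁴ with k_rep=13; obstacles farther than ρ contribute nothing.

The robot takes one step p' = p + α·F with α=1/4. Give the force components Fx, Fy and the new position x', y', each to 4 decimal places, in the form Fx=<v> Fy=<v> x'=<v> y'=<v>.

F_att = 3/2·(g−p) = 3/2·(5,-4) = (7.5000,-6.0000)
o1: d²=125 > ρ²=60 → inactive
o2: d²=17 ≤ ρ²=60; F_rep = 13·(1,4)/17² = (0.0450,0.1799)
o3: d²=10 ≤ ρ²=60; F_rep = 13·(1,-3)/10² = (0.1300,-0.3900)
o4: d²=52 ≤ ρ²=60; F_rep = 13·(4,6)/52² = (0.0192,0.0288)
F = F_att + ΣF_rep = (7.6942,-6.1812)
p' = p + 1/4·F = (3.9236,-5.5453)

Fx=7.6942 Fy=-6.1812 x'=3.9236 y'=-5.5453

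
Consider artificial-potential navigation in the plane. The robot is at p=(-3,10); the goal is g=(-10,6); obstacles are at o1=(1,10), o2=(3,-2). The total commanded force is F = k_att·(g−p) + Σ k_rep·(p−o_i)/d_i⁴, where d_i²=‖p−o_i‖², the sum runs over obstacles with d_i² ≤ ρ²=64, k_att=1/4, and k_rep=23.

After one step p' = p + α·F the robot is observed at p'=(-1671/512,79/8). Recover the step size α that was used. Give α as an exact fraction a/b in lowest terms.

F_att = 1/4·(g−p) = 1/4·(-7,-4) = (-1.7500,-1.0000)
o1: d²=16 ≤ ρ²=64; F_rep = 23·(-4,0)/16² = (-0.3594,0.0000)
o2: d²=180 > ρ²=64 → inactive
F = F_att + ΣF_rep = (-2.1094,-1.0000)
Δp = p'−p = (-0.2637,-0.1250); α = Δx/Fx = (-135/512) / (-135/64) = 1/8
check: Δy/Fy = (-1/8) / (-1) = 1/8 ✓

α = 1/8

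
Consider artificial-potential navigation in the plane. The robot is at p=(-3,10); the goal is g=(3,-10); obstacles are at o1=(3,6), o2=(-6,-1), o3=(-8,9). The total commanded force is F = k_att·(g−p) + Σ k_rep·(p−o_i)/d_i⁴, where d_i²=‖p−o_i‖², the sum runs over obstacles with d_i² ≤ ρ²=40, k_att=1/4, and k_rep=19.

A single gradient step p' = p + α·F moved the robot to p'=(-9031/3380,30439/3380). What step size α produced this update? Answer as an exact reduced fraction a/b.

α = 1/5

F_att = 1/4·(g−p) = 1/4·(6,-20) = (1.5000,-5.0000)
o1: d²=52 > ρ²=40 → inactive
o2: d²=130 > ρ²=40 → inactive
o3: d²=26 ≤ ρ²=40; F_rep = 19·(5,1)/26² = (0.1405,0.0281)
F = F_att + ΣF_rep = (1.6405,-4.9719)
Δp = p'−p = (0.3281,-0.9944); α = Δx/Fx = (1109/3380) / (1109/676) = 1/5
check: Δy/Fy = (-3361/3380) / (-3361/676) = 1/5 ✓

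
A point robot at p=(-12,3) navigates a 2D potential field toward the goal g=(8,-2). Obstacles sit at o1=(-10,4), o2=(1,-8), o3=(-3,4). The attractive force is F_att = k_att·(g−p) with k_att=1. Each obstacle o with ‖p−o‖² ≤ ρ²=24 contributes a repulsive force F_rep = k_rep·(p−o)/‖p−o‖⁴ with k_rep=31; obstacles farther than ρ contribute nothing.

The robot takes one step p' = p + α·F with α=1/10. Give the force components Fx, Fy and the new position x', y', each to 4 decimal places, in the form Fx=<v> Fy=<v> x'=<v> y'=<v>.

F_att = 1·(g−p) = 1·(20,-5) = (20.0000,-5.0000)
o1: d²=5 ≤ ρ²=24; F_rep = 31·(-2,-1)/5² = (-2.4800,-1.2400)
o2: d²=290 > ρ²=24 → inactive
o3: d²=82 > ρ²=24 → inactive
F = F_att + ΣF_rep = (17.5200,-6.2400)
p' = p + 1/10·F = (-10.2480,2.3760)

Fx=17.5200 Fy=-6.2400 x'=-10.2480 y'=2.3760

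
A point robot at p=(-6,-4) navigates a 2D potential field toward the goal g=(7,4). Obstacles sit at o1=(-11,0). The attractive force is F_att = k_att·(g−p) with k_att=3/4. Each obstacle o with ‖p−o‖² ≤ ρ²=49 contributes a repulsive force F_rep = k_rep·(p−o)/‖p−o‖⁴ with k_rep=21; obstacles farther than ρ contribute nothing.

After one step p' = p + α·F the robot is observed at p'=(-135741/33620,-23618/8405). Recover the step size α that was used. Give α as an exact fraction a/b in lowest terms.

F_att = 3/4·(g−p) = 3/4·(13,8) = (9.7500,6.0000)
o1: d²=41 ≤ ρ²=49; F_rep = 21·(5,-4)/41² = (0.0625,-0.0500)
F = F_att + ΣF_rep = (9.8125,5.9500)
Δp = p'−p = (1.9625,1.1900); α = Δx/Fx = (65979/33620) / (65979/6724) = 1/5
check: Δy/Fy = (10002/8405) / (10002/1681) = 1/5 ✓

α = 1/5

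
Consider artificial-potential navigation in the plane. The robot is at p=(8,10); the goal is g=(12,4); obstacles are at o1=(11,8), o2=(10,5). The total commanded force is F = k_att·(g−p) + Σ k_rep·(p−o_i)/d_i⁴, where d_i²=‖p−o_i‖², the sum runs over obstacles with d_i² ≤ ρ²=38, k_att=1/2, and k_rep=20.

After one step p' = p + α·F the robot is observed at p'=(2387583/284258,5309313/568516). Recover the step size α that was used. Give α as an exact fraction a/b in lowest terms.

F_att = 1/2·(g−p) = 1/2·(4,-6) = (2.0000,-3.0000)
o1: d²=13 ≤ ρ²=38; F_rep = 20·(-3,2)/13² = (-0.3550,0.2367)
o2: d²=29 ≤ ρ²=38; F_rep = 20·(-2,5)/29² = (-0.0476,0.1189)
F = F_att + ΣF_rep = (1.5974,-2.6444)
Δp = p'−p = (0.3994,-0.6611); α = Δx/Fx = (113519/284258) / (227038/142129) = 1/4
check: Δy/Fy = (-375847/568516) / (-375847/142129) = 1/4 ✓

α = 1/4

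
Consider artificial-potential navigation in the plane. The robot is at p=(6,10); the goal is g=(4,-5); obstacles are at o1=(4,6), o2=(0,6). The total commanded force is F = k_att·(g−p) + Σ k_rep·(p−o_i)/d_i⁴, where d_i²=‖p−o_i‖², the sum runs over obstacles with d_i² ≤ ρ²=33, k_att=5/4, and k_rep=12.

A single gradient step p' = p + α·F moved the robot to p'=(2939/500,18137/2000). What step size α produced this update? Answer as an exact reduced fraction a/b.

F_att = 5/4·(g−p) = 5/4·(-2,-15) = (-2.5000,-18.7500)
o1: d²=20 ≤ ρ²=33; F_rep = 12·(2,4)/20² = (0.0600,0.1200)
o2: d²=52 > ρ²=33 → inactive
F = F_att + ΣF_rep = (-2.4400,-18.6300)
Δp = p'−p = (-0.1220,-0.9315); α = Δx/Fx = (-61/500) / (-61/25) = 1/20
check: Δy/Fy = (-1863/2000) / (-1863/100) = 1/20 ✓

α = 1/20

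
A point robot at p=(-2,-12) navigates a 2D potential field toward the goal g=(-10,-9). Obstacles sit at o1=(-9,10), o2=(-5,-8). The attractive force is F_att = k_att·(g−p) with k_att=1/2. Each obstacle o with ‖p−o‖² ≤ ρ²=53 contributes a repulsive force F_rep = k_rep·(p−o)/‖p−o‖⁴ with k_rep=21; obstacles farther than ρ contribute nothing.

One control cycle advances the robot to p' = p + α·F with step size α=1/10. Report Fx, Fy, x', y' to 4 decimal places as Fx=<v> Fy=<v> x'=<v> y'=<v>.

F_att = 1/2·(g−p) = 1/2·(-8,3) = (-4.0000,1.5000)
o1: d²=533 > ρ²=53 → inactive
o2: d²=25 ≤ ρ²=53; F_rep = 21·(3,-4)/25² = (0.1008,-0.1344)
F = F_att + ΣF_rep = (-3.8992,1.3656)
p' = p + 1/10·F = (-2.3899,-11.8634)

Fx=-3.8992 Fy=1.3656 x'=-2.3899 y'=-11.8634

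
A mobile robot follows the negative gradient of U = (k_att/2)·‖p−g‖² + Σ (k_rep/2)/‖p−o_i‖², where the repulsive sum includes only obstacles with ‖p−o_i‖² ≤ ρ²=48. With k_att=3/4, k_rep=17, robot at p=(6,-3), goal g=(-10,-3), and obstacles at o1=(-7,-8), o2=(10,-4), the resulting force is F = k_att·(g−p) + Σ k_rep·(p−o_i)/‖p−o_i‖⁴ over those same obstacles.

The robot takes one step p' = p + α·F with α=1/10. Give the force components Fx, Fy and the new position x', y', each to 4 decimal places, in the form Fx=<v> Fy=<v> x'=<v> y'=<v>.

Fx=-12.2353 Fy=0.0588 x'=4.7765 y'=-2.9941

F_att = 3/4·(g−p) = 3/4·(-16,0) = (-12.0000,0.0000)
o1: d²=194 > ρ²=48 → inactive
o2: d²=17 ≤ ρ²=48; F_rep = 17·(-4,1)/17² = (-0.2353,0.0588)
F = F_att + ΣF_rep = (-12.2353,0.0588)
p' = p + 1/10·F = (4.7765,-2.9941)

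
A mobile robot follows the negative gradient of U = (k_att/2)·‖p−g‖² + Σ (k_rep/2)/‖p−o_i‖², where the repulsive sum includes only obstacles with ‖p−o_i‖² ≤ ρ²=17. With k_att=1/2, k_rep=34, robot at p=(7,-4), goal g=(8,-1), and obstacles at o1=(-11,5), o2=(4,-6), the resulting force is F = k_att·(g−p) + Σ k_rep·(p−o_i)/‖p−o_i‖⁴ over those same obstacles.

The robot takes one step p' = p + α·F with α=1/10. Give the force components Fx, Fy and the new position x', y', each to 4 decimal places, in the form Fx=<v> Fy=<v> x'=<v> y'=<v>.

Fx=1.1036 Fy=1.9024 x'=7.1104 y'=-3.8098

F_att = 1/2·(g−p) = 1/2·(1,3) = (0.5000,1.5000)
o1: d²=405 > ρ²=17 → inactive
o2: d²=13 ≤ ρ²=17; F_rep = 34·(3,2)/13² = (0.6036,0.4024)
F = F_att + ΣF_rep = (1.1036,1.9024)
p' = p + 1/10·F = (7.1104,-3.8098)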